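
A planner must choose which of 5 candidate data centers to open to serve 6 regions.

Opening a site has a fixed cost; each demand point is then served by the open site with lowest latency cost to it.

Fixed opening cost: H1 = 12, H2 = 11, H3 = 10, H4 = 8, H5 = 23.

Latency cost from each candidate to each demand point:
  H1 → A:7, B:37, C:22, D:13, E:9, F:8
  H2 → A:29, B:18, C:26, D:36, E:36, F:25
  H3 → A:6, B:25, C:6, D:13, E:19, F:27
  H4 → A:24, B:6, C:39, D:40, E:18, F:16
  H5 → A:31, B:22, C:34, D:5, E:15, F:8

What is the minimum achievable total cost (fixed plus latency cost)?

78

Open {H1, H3, H4}: assign each demand point to its cheapest open site.
  A→H3 6, B→H4 6, C→H3 6, D→H1 13, E→H1 9, F→H1 8
  latency cost 48, fixed 30 → total 78.
Compare {H3, H4}: latency cost 65 + fixed 18 = 83.
Compare {H1, H4}: latency cost 65 + fixed 20 = 85.
Compare {H3, H4, H5}: latency cost 46 + fixed 41 = 87.
All other subsets cost ≥ 83. Minimum total cost: 78.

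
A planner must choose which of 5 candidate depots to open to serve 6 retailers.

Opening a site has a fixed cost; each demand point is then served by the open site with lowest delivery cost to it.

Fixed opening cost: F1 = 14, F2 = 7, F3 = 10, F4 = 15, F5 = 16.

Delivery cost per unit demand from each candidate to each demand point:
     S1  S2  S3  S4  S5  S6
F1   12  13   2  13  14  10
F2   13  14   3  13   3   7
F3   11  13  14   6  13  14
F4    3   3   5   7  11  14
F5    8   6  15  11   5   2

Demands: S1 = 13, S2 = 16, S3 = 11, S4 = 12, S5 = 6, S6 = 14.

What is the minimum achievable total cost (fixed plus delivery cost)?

286

Open {F2, F3, F4, F5}: assign each demand point to its cheapest open site.
  S1→F4 13×3=39, S2→F4 16×3=48, S3→F2 11×3=33, S4→F3 12×6=72, S5→F2 6×3=18, S6→F5 14×2=28
  delivery cost 238, fixed 48 → total 286.
Compare {F2, F4, F5}: delivery cost 250 + fixed 38 = 288.
Compare {F1, F2, F3, F4, F5}: delivery cost 227 + fixed 62 = 289.
Compare {F1, F2, F4, F5}: delivery cost 239 + fixed 52 = 291.
All other subsets cost ≥ 288. Minimum total cost: 286.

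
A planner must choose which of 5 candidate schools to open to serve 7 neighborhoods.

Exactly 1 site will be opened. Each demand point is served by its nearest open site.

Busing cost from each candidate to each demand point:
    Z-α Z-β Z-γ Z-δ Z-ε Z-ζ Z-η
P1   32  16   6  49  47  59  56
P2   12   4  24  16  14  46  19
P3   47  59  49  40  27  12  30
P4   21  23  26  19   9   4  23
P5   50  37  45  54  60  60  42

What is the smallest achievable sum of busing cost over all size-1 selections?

125

Open {P4}.
  Z-α→P4 21, Z-β→P4 23, Z-γ→P4 26, Z-δ→P4 19, Z-ε→P4 9, Z-ζ→P4 4, Z-η→P4 23  ⇒ total 125.
Compare {P2}: total 135.
Compare {P3}: total 264.
No size-1 selection does better; minimum is 125.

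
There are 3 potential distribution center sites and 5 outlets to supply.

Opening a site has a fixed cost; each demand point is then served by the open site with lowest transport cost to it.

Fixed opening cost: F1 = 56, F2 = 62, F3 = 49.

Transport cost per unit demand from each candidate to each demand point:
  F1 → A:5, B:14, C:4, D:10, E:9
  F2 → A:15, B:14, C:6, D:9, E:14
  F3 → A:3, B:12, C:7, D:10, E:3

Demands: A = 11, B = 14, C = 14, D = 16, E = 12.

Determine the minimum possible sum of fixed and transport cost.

Open {F3}: assign each demand point to its cheapest open site.
  A→F3 11×3=33, B→F3 14×12=168, C→F3 14×7=98, D→F3 16×10=160, E→F3 12×3=36
  transport cost 495, fixed 49 → total 544.
Compare {F1, F3}: transport cost 453 + fixed 105 = 558.
Compare {F2, F3}: transport cost 465 + fixed 111 = 576.
Compare {F1, F2, F3}: transport cost 437 + fixed 167 = 604.
All other subsets cost ≥ 558. Minimum total cost: 544.

544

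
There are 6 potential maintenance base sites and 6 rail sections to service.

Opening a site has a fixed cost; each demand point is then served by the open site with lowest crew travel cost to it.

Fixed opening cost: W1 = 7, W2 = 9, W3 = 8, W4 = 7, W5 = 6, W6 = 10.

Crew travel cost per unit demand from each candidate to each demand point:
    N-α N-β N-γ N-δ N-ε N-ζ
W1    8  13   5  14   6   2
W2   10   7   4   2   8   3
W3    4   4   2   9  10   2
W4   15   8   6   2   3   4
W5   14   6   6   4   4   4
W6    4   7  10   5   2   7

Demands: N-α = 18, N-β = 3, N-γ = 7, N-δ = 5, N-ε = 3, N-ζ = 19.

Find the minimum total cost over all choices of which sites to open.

170

Open {W3, W4}: assign each demand point to its cheapest open site.
  N-α→W3 18×4=72, N-β→W3 3×4=12, N-γ→W3 7×2=14, N-δ→W4 5×2=10, N-ε→W4 3×3=9, N-ζ→W3 19×2=38
  crew travel cost 155, fixed 15 → total 170.
Compare {W3, W4, W5}: crew travel cost 155 + fixed 21 = 176.
Compare {W1, W3, W4}: crew travel cost 155 + fixed 22 = 177.
Compare {W3, W4, W6}: crew travel cost 152 + fixed 25 = 177.
All other subsets cost ≥ 176. Minimum total cost: 170.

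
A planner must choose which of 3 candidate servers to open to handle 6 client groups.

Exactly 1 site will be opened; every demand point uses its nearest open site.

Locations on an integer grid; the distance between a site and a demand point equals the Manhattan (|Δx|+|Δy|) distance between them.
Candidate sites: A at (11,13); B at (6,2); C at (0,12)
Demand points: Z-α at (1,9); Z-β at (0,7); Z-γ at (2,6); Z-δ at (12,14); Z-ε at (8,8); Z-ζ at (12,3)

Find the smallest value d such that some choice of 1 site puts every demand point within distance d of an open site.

Open {A}.
  Farthest demand point is Z-β at distance 17 (to A); all others are ≤ 17.
With {B} the worst case is 18.
With {C} the worst case is 21.
No size-1 selection achieves below 17.

17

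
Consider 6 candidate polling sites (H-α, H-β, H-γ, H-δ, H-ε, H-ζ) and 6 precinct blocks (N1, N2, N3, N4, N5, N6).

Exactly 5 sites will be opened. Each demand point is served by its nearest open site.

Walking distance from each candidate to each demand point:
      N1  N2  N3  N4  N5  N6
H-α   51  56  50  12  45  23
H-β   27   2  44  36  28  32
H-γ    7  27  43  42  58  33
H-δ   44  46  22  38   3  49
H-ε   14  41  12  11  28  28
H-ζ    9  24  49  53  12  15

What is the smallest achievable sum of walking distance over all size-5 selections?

50

Open {H-β, H-γ, H-δ, H-ε, H-ζ}.
  N1→H-γ 7, N2→H-β 2, N3→H-ε 12, N4→H-ε 11, N5→H-δ 3, N6→H-ζ 15  ⇒ total 50.
Compare {H-α, H-β, H-δ, H-ε, H-ζ}: total 52.
Compare {H-α, H-β, H-γ, H-δ, H-ε}: total 58.
No size-5 selection does better; minimum is 50.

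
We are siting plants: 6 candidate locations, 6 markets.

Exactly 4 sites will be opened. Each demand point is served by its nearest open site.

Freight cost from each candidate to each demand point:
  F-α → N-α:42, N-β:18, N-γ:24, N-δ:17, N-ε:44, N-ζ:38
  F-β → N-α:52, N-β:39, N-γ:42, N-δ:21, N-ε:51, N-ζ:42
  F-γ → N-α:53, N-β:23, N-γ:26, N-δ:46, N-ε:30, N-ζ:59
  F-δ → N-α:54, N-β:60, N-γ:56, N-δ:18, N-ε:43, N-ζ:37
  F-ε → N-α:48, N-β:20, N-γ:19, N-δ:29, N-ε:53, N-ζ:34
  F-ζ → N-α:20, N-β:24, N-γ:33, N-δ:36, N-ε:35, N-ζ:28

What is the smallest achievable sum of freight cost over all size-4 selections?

132

Open {F-α, F-γ, F-ε, F-ζ}.
  N-α→F-ζ 20, N-β→F-α 18, N-γ→F-ε 19, N-δ→F-α 17, N-ε→F-γ 30, N-ζ→F-ζ 28  ⇒ total 132.
Compare {F-γ, F-δ, F-ε, F-ζ}: total 135.
Compare {F-α, F-β, F-γ, F-ζ}: total 137.
No size-4 selection does better; minimum is 132.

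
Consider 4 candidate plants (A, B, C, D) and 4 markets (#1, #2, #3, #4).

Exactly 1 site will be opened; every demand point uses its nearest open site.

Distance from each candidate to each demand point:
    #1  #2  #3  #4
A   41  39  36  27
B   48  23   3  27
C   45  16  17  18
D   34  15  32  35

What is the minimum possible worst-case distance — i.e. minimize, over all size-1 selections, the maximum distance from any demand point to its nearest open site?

35

Open {D}.
  Farthest demand point is #4 at distance 35 (to D); all others are ≤ 35.
With {A} the worst case is 41.
With {C} the worst case is 45.
No size-1 selection achieves below 35.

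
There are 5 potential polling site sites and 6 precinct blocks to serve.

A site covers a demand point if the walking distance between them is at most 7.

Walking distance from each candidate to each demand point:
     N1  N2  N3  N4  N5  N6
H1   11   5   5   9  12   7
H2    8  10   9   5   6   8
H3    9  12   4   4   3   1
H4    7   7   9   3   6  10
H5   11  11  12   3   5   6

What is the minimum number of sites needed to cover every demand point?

Coverage sets (demand points within 7 of each site):
  H1: {N2, N3, N6}
  H2: {N4, N5}
  H3: {N3, N4, N5, N6}
  H4: {N1, N2, N4, N5}
  H5: {N4, N5, N6}
No single site covers all 6 demand points.
But {H1, H4} covers everything, so the minimum is 2.

2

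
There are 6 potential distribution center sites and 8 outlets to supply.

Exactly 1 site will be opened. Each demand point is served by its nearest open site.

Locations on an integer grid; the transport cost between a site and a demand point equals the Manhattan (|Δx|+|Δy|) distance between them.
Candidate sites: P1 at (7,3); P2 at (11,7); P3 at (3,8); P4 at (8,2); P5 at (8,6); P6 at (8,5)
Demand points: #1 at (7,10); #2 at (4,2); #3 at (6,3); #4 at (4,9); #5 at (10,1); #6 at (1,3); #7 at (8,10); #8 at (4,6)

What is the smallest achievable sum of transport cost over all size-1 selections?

46

Open {P1}.
  #1→P1 7, #2→P1 4, #3→P1 1, #4→P1 9, #5→P1 5, #6→P1 6, #7→P1 8, #8→P1 6  ⇒ total 46.
Compare {P5}: total 50.
Compare {P6}: total 50.
No size-1 selection does better; minimum is 46.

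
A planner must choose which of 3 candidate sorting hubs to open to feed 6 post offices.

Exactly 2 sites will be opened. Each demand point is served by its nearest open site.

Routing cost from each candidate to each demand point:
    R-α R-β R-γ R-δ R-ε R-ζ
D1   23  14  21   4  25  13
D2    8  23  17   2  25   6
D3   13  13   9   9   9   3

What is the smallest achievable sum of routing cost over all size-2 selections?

Open {D2, D3}.
  R-α→D2 8, R-β→D3 13, R-γ→D3 9, R-δ→D2 2, R-ε→D3 9, R-ζ→D3 3  ⇒ total 44.
Compare {D1, D3}: total 51.
Compare {D1, D2}: total 72.

44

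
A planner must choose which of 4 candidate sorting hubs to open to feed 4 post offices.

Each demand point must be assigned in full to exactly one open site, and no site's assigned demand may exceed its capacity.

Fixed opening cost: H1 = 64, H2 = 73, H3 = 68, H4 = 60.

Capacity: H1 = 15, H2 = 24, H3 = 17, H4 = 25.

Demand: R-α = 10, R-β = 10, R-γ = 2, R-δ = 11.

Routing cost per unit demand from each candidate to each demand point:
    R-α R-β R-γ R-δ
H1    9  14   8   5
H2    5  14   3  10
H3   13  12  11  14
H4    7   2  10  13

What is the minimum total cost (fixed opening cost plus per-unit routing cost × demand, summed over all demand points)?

Open {H1, H4}; cheapest assignment that respects the capacities:
  H1 (cap 15, load 13): R-γ, R-δ — cost 2×8 + 11×5 = 71
  H4 (cap 25, load 20): R-α, R-β — cost 10×7 + 10×2 = 90
  Shipping 161, fixed 124 → total 285.
  Any other capacity-feasible assignment to {H1, H4} ships for at least 161.
Compare {H2, H4}: its best feasible assignment gives total 319.
Compare {H1, H2, H4}: its best feasible assignment gives total 328.
Every other set of open sites that can feasibly serve all demand totals ≥ 319 even under its best assignment. Minimum: 285.

285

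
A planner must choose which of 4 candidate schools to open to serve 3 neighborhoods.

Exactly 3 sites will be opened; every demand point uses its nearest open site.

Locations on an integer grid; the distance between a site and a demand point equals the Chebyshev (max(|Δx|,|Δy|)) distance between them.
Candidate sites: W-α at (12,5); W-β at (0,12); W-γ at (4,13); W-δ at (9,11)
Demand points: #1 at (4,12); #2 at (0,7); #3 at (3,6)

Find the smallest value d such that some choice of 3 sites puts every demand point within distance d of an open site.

Open {W-α, W-β, W-γ}.
  Farthest demand point is #3 at distance 6 (to W-β); all others are ≤ 6.
With {W-α, W-β, W-δ} the worst case is 6.
With {W-α, W-γ, W-δ} the worst case is 6.
No size-3 selection achieves below 6.

6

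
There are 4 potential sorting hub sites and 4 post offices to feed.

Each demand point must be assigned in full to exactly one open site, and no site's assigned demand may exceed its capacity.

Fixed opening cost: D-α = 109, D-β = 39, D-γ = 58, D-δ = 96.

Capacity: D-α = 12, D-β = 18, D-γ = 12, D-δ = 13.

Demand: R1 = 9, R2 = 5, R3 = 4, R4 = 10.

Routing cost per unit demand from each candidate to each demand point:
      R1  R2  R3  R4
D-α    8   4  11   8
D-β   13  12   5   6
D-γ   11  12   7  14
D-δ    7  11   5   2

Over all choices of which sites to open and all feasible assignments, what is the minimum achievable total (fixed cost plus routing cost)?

338

Open {D-β, D-δ}; cheapest assignment that respects the capacities:
  D-β (cap 18, load 15): R2, R4 — cost 5×12 + 10×6 = 120
  D-δ (cap 13, load 13): R1, R3 — cost 9×7 + 4×5 = 83
  Shipping 203, fixed 135 → total 338.
  Any other capacity-feasible assignment to {D-β, D-δ} ships for at least 203.
Compare {D-β, D-γ, D-δ}: its best feasible assignment gives total 392.
Compare {D-α, D-β, D-γ}: its best feasible assignment gives total 405.
Every other set of open sites that can feasibly serve all demand totals ≥ 392 even under its best assignment. Minimum: 338.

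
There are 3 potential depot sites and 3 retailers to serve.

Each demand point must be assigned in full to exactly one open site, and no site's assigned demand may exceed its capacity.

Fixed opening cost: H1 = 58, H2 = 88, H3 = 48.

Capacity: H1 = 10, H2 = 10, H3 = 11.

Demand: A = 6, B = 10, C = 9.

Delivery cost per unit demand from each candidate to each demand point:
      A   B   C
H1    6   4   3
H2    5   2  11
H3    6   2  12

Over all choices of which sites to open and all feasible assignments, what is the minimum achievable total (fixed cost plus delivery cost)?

Open {H1, H2, H3}; cheapest assignment that respects the capacities:
  H1 (cap 10, load 9): C — cost 9×3 = 27
  H2 (cap 10, load 6): A — cost 6×5 = 30
  H3 (cap 11, load 10): B — cost 10×2 = 20
  Shipping 77, fixed 194 → total 271.
  Any other capacity-feasible assignment to {H1, H2, H3} ships for at least 77.
Total demand is 25 and no other set of sites has combined capacity ≥ 25, so {H1, H2, H3} is the only feasible choice of open sites. Minimum: 271.

271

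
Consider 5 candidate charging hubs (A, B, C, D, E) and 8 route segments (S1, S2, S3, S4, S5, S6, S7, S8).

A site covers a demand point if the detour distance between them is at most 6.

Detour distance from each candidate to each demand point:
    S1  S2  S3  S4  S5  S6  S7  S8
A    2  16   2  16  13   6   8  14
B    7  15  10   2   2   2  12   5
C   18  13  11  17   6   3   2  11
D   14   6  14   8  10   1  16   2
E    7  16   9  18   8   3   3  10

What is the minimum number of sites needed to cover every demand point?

Coverage sets (demand points within 6 of each site):
  A: {S1, S3, S6}
  B: {S4, S5, S6, S8}
  C: {S5, S6, S7}
  D: {S2, S6, S8}
  E: {S6, S7}
No 3 sites suffice: every size-3 union leaves at least one demand point uncovered.
But {A, B, C, D} covers everything, so the minimum is 4.

4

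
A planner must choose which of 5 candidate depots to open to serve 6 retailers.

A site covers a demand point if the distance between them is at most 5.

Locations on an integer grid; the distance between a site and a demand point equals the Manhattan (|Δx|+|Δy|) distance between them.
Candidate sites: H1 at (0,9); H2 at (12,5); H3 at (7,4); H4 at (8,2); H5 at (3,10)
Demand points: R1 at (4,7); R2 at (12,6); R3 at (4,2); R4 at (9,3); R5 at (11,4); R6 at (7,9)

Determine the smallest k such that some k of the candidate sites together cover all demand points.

Coverage sets (demand points within 5 of each site):
  H1: {}
  H2: {R2, R4, R5}
  H3: {R3, R4, R5, R6}
  H4: {R3, R4, R5}
  H5: {R1, R6}
No 2 sites suffice: every size-2 union leaves at least one demand point uncovered.
But {H2, H3, H5} covers everything, so the minimum is 3.

3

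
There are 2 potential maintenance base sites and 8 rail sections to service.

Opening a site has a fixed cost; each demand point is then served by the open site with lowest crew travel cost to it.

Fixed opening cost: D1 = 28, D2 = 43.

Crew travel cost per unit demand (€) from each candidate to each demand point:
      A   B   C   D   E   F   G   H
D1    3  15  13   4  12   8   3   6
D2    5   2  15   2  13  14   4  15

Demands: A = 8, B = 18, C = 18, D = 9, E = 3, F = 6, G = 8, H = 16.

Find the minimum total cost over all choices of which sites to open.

Open {D1, D2}: assign each demand point to its cheapest open site.
  A→D1 8×3=24, B→D2 18×2=36, C→D1 18×13=234, D→D2 9×2=18, E→D1 3×12=36, F→D1 6×8=48, G→D1 8×3=24, H→D1 16×6=96
  crew travel cost 516, fixed 71 → total 587.
Compare {D1}: crew travel cost 768 + fixed 28 = 796.
Compare {D2}: crew travel cost 759 + fixed 43 = 802.

587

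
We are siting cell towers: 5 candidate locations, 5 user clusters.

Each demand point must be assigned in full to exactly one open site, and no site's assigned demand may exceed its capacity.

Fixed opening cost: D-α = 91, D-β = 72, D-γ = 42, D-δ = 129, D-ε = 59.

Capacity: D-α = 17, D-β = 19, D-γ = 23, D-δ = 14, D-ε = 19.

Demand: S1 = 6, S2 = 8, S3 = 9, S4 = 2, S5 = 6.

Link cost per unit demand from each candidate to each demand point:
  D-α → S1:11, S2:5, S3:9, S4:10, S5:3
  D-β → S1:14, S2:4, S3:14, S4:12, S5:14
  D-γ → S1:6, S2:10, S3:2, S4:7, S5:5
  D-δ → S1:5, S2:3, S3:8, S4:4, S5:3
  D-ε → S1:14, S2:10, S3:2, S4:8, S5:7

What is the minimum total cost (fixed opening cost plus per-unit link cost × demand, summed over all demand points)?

Open {D-β, D-γ}; cheapest assignment that respects the capacities:
  D-β (cap 19, load 8): S2 — cost 8×4 = 32
  D-γ (cap 23, load 23): S1, S3, S4, S5 — cost 6×6 + 9×2 + 2×7 + 6×5 = 98
  Shipping 130, fixed 114 → total 244.
  Any other capacity-feasible assignment to {D-β, D-γ} ships for at least 130.
Compare {D-α, D-γ}: its best feasible assignment gives total 259.
Compare {D-γ, D-ε}: its best feasible assignment gives total 279.
Every other set of open sites that can feasibly serve all demand totals ≥ 259 even under its best assignment. Minimum: 244.

244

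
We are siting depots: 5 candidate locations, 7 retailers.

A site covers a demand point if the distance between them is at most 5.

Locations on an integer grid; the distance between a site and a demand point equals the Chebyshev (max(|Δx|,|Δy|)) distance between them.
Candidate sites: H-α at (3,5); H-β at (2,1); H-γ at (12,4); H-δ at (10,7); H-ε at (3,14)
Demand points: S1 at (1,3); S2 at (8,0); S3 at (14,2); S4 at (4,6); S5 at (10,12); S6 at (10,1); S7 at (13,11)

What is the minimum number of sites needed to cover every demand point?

Coverage sets (demand points within 5 of each site):
  H-α: {S1, S2, S4}
  H-β: {S1, S4}
  H-γ: {S2, S3, S6}
  H-δ: {S3, S5, S7}
  H-ε: {}
No 2 sites suffice: every size-2 union leaves at least one demand point uncovered.
But {H-α, H-γ, H-δ} covers everything, so the minimum is 3.

3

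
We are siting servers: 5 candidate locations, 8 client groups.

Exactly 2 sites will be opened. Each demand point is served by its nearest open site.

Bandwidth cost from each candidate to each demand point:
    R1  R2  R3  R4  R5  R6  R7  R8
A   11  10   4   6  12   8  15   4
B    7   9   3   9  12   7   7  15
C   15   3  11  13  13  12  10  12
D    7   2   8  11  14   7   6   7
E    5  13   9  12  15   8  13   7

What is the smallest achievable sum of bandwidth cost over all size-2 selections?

48

Open {A, D}.
  R1→D 7, R2→D 2, R3→A 4, R4→A 6, R5→A 12, R6→D 7, R7→D 6, R8→A 4  ⇒ total 48.
Compare {B, D}: total 53.
Compare {A, B}: total 55.
No size-2 selection does better; minimum is 48.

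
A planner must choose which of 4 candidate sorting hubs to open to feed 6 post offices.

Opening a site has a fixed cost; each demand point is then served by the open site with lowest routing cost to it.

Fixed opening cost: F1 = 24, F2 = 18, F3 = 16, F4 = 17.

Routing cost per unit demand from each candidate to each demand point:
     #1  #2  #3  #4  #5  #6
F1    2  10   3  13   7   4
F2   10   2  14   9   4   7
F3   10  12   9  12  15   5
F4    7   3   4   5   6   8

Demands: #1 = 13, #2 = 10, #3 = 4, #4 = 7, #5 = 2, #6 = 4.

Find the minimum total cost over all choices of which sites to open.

Open {F1, F4}: assign each demand point to its cheapest open site.
  #1→F1 13×2=26, #2→F4 10×3=30, #3→F1 4×3=12, #4→F4 7×5=35, #5→F4 2×6=12, #6→F1 4×4=16
  routing cost 131, fixed 41 → total 172.
Compare {F1, F2, F4}: routing cost 117 + fixed 59 = 176.
Compare {F1, F2}: routing cost 145 + fixed 42 = 187.
Compare {F1, F3, F4}: routing cost 131 + fixed 57 = 188.
All other subsets cost ≥ 176. Minimum total cost: 172.

172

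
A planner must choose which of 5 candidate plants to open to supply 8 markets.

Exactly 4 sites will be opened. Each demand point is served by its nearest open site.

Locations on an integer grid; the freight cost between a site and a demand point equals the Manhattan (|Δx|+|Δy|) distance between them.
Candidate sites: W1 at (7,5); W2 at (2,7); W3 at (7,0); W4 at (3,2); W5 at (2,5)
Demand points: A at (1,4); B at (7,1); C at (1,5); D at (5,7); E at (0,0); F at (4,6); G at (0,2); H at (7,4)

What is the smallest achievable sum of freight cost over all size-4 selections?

Open {W1, W3, W4, W5}.
  A→W5 2, B→W3 1, C→W5 1, D→W1 4, E→W4 5, F→W5 3, G→W4 3, H→W1 1  ⇒ total 20.
Compare {W1, W2, W4, W5}: total 22.
Compare {W2, W3, W4, W5}: total 22.
No size-4 selection does better; minimum is 20.

20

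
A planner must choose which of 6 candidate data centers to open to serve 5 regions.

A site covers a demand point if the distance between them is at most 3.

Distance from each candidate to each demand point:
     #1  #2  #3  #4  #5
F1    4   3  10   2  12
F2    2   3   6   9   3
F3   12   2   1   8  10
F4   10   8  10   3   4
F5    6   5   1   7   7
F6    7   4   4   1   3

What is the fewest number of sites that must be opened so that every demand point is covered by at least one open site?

3

Coverage sets (demand points within 3 of each site):
  F1: {#2, #4}
  F2: {#1, #2, #5}
  F3: {#2, #3}
  F4: {#4}
  F5: {#3}
  F6: {#4, #5}
No 2 sites suffice: every size-2 union leaves at least one demand point uncovered.
But {F1, F2, F3} covers everything, so the minimum is 3.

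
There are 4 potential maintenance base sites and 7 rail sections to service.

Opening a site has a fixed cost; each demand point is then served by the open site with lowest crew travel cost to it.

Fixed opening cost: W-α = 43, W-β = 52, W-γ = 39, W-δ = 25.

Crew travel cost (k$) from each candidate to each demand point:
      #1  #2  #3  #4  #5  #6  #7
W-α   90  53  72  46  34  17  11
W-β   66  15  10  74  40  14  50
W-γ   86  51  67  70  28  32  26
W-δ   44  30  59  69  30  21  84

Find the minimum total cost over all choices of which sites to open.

290

Open {W-α, W-β, W-δ}: assign each demand point to its cheapest open site.
  #1→W-δ 44, #2→W-β 15, #3→W-β 10, #4→W-α 46, #5→W-δ 30, #6→W-β 14, #7→W-α 11
  crew travel cost 170, fixed 120 → total 290.
Compare {W-α, W-β}: crew travel cost 196 + fixed 95 = 291.
Compare {W-α, W-δ}: crew travel cost 237 + fixed 68 = 305.
Compare {W-β, W-δ}: crew travel cost 232 + fixed 77 = 309.
All other subsets cost ≥ 291. Minimum total cost: 290.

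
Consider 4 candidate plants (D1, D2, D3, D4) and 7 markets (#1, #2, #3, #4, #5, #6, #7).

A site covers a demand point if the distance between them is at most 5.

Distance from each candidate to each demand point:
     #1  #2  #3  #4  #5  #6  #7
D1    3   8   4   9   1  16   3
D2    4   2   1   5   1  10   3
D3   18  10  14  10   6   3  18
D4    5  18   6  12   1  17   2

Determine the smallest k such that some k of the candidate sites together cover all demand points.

Coverage sets (demand points within 5 of each site):
  D1: {#1, #3, #5, #7}
  D2: {#1, #2, #3, #4, #5, #7}
  D3: {#6}
  D4: {#1, #5, #7}
No single site covers all 7 demand points.
But {D2, D3} covers everything, so the minimum is 2.

2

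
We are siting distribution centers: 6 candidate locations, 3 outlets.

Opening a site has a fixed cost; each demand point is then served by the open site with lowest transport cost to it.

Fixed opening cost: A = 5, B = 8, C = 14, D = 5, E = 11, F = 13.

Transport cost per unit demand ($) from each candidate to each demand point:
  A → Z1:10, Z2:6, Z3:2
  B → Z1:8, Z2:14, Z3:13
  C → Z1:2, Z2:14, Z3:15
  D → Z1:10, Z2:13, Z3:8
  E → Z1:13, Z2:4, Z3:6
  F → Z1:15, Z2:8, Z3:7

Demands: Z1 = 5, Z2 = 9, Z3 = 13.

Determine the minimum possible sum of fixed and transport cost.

102

Open {A, C, E}: assign each demand point to its cheapest open site.
  Z1→C 5×2=10, Z2→E 9×4=36, Z3→A 13×2=26
  transport cost 72, fixed 30 → total 102.
Compare {A, C, D, E}: transport cost 72 + fixed 35 = 107.
Compare {A, C}: transport cost 90 + fixed 19 = 109.
Compare {A, B, C, E}: transport cost 72 + fixed 38 = 110.
All other subsets cost ≥ 107. Minimum total cost: 102.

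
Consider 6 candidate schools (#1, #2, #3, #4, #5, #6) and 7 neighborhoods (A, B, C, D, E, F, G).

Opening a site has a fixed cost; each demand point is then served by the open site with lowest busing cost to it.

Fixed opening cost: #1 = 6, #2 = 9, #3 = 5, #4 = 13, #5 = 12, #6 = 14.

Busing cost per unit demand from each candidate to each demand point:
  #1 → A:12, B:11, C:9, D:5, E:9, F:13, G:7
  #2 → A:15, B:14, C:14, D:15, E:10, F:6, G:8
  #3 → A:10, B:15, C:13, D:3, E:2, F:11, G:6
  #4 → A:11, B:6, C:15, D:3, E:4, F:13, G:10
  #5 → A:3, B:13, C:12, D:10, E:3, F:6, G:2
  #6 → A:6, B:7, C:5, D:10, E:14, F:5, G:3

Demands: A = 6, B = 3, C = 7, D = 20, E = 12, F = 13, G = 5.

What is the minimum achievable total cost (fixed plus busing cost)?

Open {#3, #5, #6}: assign each demand point to its cheapest open site.
  A→#5 6×3=18, B→#6 3×7=21, C→#6 7×5=35, D→#3 20×3=60, E→#3 12×2=24, F→#6 13×5=65, G→#5 5×2=10
  busing cost 233, fixed 31 → total 264.
Compare {#1, #3, #5, #6}: busing cost 233 + fixed 37 = 270.
Compare {#2, #3, #5, #6}: busing cost 233 + fixed 40 = 273.
Compare {#3, #4, #5, #6}: busing cost 230 + fixed 44 = 274.
All other subsets cost ≥ 270. Minimum total cost: 264.

264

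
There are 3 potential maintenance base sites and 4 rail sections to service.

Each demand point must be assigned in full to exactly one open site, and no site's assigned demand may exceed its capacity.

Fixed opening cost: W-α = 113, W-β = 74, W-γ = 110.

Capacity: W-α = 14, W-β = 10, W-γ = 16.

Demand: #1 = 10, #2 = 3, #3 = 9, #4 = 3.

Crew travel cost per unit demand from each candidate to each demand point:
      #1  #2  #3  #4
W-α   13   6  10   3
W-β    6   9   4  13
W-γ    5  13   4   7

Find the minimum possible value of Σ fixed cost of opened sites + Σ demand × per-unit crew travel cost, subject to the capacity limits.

330

Open {W-β, W-γ}; cheapest assignment that respects the capacities:
  W-β (cap 10, load 9): #3 — cost 9×4 = 36
  W-γ (cap 16, load 16): #1, #2, #4 — cost 10×5 + 3×13 + 3×7 = 110
  Shipping 146, fixed 184 → total 330.
  Any other capacity-feasible assignment to {W-β, W-γ} ships for at least 146.
Compare {W-α, W-γ}: its best feasible assignment gives total 402.
Compare {W-α, W-β, W-γ}: its best feasible assignment gives total 410.
Every other set of open sites that can feasibly serve all demand totals ≥ 402 even under its best assignment. Minimum: 330.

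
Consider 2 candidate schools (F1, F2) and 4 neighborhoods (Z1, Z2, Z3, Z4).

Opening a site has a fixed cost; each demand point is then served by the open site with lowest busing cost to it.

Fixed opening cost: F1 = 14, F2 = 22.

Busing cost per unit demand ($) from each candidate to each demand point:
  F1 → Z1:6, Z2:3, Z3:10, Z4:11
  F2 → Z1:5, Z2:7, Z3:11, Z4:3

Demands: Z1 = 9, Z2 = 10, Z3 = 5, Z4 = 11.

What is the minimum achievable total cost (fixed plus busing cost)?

Open {F1, F2}: assign each demand point to its cheapest open site.
  Z1→F2 9×5=45, Z2→F1 10×3=30, Z3→F1 5×10=50, Z4→F2 11×3=33
  busing cost 158, fixed 36 → total 194.
Compare {F2}: busing cost 203 + fixed 22 = 225.
Compare {F1}: busing cost 255 + fixed 14 = 269.

194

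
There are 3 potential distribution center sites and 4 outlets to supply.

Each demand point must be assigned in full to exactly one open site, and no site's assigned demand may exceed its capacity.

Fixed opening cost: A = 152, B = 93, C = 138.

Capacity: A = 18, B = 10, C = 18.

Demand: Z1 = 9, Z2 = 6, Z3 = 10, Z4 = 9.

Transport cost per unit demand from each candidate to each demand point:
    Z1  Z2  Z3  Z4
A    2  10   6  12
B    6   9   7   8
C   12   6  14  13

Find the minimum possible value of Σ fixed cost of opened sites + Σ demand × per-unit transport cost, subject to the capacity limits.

Open {A, C}; cheapest assignment that respects the capacities:
  A (cap 18, load 18): Z1, Z4 — cost 9×2 + 9×12 = 126
  C (cap 18, load 16): Z2, Z3 — cost 6×6 + 10×14 = 176
  Shipping 302, fixed 290 → total 592.
  Any other capacity-feasible assignment to {A, C} ships for at least 302.
Compare {A, B, C}: its best feasible assignment gives total 615.
Every other set of open sites that can feasibly serve all demand totals ≥ 615 even under its best assignment. Minimum: 592.

592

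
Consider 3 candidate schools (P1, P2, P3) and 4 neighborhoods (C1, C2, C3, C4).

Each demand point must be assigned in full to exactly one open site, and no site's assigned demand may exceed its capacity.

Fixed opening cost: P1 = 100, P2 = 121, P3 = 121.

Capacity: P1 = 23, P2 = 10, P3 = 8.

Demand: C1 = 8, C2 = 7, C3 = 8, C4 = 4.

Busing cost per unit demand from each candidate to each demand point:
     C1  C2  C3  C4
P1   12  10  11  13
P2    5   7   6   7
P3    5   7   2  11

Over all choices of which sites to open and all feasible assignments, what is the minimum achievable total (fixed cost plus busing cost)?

455

Open {P1, P3}; cheapest assignment that respects the capacities:
  P1 (cap 23, load 19): C1, C2, C4 — cost 8×12 + 7×10 + 4×13 = 218
  P3 (cap 8, load 8): C3 — cost 8×2 = 16
  Shipping 234, fixed 221 → total 455.
  Any other capacity-feasible assignment to {P1, P3} ships for at least 234.
Compare {P1, P2}: its best feasible assignment gives total 471.
Compare {P1, P2, P3}: its best feasible assignment gives total 520.
Every other set of open sites that can feasibly serve all demand totals ≥ 471 even under its best assignment. Minimum: 455.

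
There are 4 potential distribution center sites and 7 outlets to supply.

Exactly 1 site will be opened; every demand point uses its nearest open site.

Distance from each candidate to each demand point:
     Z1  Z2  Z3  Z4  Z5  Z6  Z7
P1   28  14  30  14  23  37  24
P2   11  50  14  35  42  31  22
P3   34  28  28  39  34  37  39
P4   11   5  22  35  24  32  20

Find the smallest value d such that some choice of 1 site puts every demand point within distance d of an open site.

Open {P4}.
  Farthest demand point is Z4 at distance 35 (to P4); all others are ≤ 35.
With {P1} the worst case is 37.
With {P3} the worst case is 39.
No size-1 selection achieves below 35.

35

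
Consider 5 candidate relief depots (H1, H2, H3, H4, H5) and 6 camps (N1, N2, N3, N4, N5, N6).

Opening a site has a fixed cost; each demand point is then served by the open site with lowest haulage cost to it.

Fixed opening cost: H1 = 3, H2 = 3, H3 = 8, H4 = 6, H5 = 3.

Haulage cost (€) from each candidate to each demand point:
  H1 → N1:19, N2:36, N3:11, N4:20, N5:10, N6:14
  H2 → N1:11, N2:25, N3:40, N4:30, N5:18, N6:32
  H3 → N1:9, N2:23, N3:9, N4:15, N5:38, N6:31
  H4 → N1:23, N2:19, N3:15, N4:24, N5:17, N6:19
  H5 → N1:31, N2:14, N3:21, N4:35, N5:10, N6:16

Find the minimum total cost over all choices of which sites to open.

Open {H3, H5}: assign each demand point to its cheapest open site.
  N1→H3 9, N2→H5 14, N3→H3 9, N4→H3 15, N5→H5 10, N6→H5 16
  haulage cost 73, fixed 11 → total 84.
Compare {H1, H3, H5}: haulage cost 71 + fixed 14 = 85.
Compare {H2, H3, H5}: haulage cost 73 + fixed 14 = 87.
Compare {H1, H2, H3, H5}: haulage cost 71 + fixed 17 = 88.
All other subsets cost ≥ 85. Minimum total cost: 84.

84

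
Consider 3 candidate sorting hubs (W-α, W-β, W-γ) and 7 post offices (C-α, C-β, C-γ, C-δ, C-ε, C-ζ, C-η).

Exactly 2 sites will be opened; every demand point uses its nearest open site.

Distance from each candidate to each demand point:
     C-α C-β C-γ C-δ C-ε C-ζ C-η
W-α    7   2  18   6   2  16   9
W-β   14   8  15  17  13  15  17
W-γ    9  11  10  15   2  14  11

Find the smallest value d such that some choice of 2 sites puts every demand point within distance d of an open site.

Open {W-α, W-γ}.
  Farthest demand point is C-ζ at distance 14 (to W-γ); all others are ≤ 14.
With {W-α, W-β} the worst case is 15.
With {W-β, W-γ} the worst case is 15.
No size-2 selection achieves below 14.

14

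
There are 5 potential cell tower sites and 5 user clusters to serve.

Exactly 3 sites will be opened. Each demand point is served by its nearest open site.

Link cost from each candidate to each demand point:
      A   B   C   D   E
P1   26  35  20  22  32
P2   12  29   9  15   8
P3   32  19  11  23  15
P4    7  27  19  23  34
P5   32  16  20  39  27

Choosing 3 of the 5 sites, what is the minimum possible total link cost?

55

Open {P2, P4, P5}.
  A→P4 7, B→P5 16, C→P2 9, D→P2 15, E→P2 8  ⇒ total 55.
Compare {P2, P3, P4}: total 58.
Compare {P1, P2, P5}: total 60.
No size-3 selection does better; minimum is 55.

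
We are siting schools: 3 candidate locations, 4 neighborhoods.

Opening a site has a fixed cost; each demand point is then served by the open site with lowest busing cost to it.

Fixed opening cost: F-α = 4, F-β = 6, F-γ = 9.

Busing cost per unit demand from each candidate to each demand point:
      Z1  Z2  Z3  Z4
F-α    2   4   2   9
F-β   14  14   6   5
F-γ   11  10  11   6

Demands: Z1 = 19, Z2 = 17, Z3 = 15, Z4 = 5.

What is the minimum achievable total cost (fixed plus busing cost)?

Open {F-α, F-β}: assign each demand point to its cheapest open site.
  Z1→F-α 19×2=38, Z2→F-α 17×4=68, Z3→F-α 15×2=30, Z4→F-β 5×5=25
  busing cost 161, fixed 10 → total 171.
Compare {F-α, F-γ}: busing cost 166 + fixed 13 = 179.
Compare {F-α, F-β, F-γ}: busing cost 161 + fixed 19 = 180.
Compare {F-α}: busing cost 181 + fixed 4 = 185.
All other subsets cost ≥ 179. Minimum total cost: 171.

171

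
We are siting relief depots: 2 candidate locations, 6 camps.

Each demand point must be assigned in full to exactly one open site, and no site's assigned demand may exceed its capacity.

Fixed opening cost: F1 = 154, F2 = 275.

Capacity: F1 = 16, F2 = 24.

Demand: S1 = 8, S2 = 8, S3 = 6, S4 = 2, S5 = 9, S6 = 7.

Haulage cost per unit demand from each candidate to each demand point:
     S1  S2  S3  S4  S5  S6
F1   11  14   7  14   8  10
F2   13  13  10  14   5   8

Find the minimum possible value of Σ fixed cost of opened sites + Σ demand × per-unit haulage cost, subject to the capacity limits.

792

Open {F1, F2}; cheapest assignment that respects the capacities:
  F1 (cap 16, load 16): S1, S3, S4 — cost 8×11 + 6×7 + 2×14 = 158
  F2 (cap 24, load 24): S2, S5, S6 — cost 8×13 + 9×5 + 7×8 = 205
  Shipping 363, fixed 429 → total 792.
  Any other capacity-feasible assignment to {F1, F2} ships for at least 363.
Total demand is 40 and no other set of sites has combined capacity ≥ 40, so {F1, F2} is the only feasible choice of open sites. Minimum: 792.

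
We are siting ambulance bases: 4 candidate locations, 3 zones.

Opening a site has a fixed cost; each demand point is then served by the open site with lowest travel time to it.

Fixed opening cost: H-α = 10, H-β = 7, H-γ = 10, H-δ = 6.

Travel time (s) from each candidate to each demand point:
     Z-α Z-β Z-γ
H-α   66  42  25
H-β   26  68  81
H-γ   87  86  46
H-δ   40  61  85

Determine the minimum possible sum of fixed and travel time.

110

Open {H-α, H-β}: assign each demand point to its cheapest open site.
  Z-α→H-β 26, Z-β→H-α 42, Z-γ→H-α 25
  travel time 93, fixed 17 → total 110.
Compare {H-α, H-β, H-δ}: travel time 93 + fixed 23 = 116.
Compare {H-α, H-β, H-γ}: travel time 93 + fixed 27 = 120.
Compare {H-α, H-δ}: travel time 107 + fixed 16 = 123.
All other subsets cost ≥ 116. Minimum total cost: 110.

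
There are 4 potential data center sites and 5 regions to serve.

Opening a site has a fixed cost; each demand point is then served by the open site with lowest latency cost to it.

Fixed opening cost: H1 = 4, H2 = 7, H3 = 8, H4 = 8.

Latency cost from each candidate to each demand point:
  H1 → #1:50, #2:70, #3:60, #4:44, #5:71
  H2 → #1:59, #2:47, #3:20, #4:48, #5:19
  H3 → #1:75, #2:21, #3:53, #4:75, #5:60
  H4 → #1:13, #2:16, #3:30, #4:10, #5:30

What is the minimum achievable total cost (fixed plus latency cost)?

Open {H2, H4}: assign each demand point to its cheapest open site.
  #1→H4 13, #2→H4 16, #3→H2 20, #4→H4 10, #5→H2 19
  latency cost 78, fixed 15 → total 93.
Compare {H1, H2, H4}: latency cost 78 + fixed 19 = 97.
Compare {H2, H3, H4}: latency cost 78 + fixed 23 = 101.
Compare {H1, H2, H3, H4}: latency cost 78 + fixed 27 = 105.
All other subsets cost ≥ 97. Minimum total cost: 93.

93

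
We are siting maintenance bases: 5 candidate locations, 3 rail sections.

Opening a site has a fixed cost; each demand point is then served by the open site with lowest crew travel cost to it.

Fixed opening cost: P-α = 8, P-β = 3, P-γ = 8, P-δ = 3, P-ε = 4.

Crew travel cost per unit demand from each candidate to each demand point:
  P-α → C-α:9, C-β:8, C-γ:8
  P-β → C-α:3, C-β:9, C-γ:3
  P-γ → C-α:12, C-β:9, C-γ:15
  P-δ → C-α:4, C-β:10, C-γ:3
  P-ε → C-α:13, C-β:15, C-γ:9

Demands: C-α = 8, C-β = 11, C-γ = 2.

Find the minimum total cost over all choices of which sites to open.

Open {P-α, P-β}: assign each demand point to its cheapest open site.
  C-α→P-β 8×3=24, C-β→P-α 11×8=88, C-γ→P-β 2×3=6
  crew travel cost 118, fixed 11 → total 129.
Compare {P-β}: crew travel cost 129 + fixed 3 = 132.
Compare {P-α, P-β, P-δ}: crew travel cost 118 + fixed 14 = 132.
Compare {P-α, P-β, P-ε}: crew travel cost 118 + fixed 15 = 133.
All other subsets cost ≥ 132. Minimum total cost: 129.

129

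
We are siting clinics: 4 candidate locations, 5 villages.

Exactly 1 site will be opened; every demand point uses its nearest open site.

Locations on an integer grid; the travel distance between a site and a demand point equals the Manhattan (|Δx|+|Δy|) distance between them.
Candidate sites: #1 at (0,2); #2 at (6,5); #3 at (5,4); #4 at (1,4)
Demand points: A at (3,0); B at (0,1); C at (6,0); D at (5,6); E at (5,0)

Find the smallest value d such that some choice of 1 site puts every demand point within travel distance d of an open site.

Open {#3}.
  Farthest demand point is B at travel distance 8 (to #3); all others are ≤ 8.
With {#1} the worst case is 9.
With {#4} the worst case is 9.
No size-1 selection achieves below 8.

8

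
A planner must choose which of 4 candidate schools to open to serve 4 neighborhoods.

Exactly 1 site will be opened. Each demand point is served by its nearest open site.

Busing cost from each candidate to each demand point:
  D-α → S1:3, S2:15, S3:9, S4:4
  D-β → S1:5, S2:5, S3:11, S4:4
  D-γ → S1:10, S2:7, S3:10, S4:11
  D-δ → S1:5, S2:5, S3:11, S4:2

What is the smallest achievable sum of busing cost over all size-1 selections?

Open {D-δ}.
  S1→D-δ 5, S2→D-δ 5, S3→D-δ 11, S4→D-δ 2  ⇒ total 23.
Compare {D-β}: total 25.
Compare {D-α}: total 31.
No size-1 selection does better; minimum is 23.

23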